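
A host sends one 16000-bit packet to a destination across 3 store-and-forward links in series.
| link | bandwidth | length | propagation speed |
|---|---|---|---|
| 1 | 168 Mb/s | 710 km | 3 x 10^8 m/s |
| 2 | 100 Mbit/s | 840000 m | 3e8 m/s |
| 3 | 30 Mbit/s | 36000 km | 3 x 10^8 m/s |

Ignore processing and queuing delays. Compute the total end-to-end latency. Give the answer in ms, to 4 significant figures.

126.0 ms

Transmission delays (L/R per hop): 0.0952381, 0.16, 0.533333 ms; sum = 0.788571 ms.
Propagation delays (d/s per hop): 2.36667, 2.8, 120 ms; sum = 125.167 ms.
End-to-end = 126.0 ms.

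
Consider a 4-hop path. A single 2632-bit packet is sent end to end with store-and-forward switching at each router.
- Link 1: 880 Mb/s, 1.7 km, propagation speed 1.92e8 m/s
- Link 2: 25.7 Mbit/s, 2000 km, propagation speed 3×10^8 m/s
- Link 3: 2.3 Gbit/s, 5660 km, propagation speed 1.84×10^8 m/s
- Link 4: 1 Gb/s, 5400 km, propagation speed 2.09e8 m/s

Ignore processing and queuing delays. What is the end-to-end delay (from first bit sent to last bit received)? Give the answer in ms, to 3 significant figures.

63.4 ms

Transmission delays (L/R per hop): 0.00299091, 0.102412, 0.00114435, 0.002632 ms; sum = 0.10918 ms.
Propagation delays (d/s per hop): 0.00885417, 6.66667, 30.7609, 25.8373 ms; sum = 63.2737 ms.
End-to-end = 63.4 ms.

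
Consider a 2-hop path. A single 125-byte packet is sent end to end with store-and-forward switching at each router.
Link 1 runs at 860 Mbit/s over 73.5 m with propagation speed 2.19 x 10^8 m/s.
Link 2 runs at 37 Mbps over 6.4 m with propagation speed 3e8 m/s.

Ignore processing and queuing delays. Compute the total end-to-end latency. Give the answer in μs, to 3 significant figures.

L = 125 × 8 = 1000 bits.
Transmission delays (L/R per hop): 1.16279, 27.027 μs; sum = 28.1898 μs.
Propagation delays (d/s per hop): 0.335616, 0.0213333 μs; sum = 0.35695 μs.
End-to-end = 28.5 μs.

28.5 μs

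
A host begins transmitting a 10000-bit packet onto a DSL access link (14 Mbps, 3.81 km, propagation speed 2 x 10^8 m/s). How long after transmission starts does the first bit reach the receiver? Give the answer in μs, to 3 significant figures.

First bit experiences only propagation delay: d/s = 3810/200000000 = 19.1 μs.

19.1 μs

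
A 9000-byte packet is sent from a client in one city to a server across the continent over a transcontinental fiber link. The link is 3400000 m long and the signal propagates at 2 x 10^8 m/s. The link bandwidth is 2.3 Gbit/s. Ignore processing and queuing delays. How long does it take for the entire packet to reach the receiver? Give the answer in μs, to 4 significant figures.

17030 μs

L = 9000 × 8 = 72000 bits.
Transmission delay = L/R = 72000 / 2300000000 = 31.3043 μs.
Propagation delay = d/s = 3400000 m / 200000000 m/s = 17000 μs.
Total = 17030 μs.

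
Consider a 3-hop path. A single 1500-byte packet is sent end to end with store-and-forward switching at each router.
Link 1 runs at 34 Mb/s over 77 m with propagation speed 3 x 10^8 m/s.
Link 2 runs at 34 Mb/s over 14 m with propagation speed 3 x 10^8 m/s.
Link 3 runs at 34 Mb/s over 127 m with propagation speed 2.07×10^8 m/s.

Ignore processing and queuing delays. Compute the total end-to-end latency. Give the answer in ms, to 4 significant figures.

L = 1500 × 8 = 12000 bits.
Transmission delay per hop = L/R = 12000/34000000 = 0.352941 ms; 3 hops → 1.05882 ms.
Propagation delays (d/s per hop): 0.000256667, 4.66667e-05, 0.000613527 ms; sum = 0.00091686 ms.
End-to-end = 1.060 ms.

1.060 ms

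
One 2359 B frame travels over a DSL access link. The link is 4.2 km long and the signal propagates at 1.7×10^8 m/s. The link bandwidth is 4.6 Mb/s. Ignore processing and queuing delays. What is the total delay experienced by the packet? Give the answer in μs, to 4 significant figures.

L = 2359 × 8 = 18872 bits.
Transmission delay = L/R = 18872 / 4600000 = 4102.61 μs.
Propagation delay = d/s = 4200 m / 170000000 m/s = 24.7059 μs.
Total = 4127 μs.

4127 μs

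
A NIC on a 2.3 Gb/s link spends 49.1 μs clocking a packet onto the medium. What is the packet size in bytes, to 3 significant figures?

L = R × t_tx = 2300000000 b/s × 4.91e-05 s = 112930 bits.
In bytes: 112930 / 8 = 14100 bytes.

14100 bytes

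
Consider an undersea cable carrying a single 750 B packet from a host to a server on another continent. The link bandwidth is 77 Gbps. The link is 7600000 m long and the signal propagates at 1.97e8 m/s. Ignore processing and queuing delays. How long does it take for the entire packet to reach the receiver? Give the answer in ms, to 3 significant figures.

L = 750 × 8 = 6000 bits.
Transmission delay = L/R = 6000 / 77000000000 = 7.79221e-05 ms.
Propagation delay = d/s = 7600000 m / 197000000 m/s = 38.5787 ms.
Total = 38.6 ms.

38.6 ms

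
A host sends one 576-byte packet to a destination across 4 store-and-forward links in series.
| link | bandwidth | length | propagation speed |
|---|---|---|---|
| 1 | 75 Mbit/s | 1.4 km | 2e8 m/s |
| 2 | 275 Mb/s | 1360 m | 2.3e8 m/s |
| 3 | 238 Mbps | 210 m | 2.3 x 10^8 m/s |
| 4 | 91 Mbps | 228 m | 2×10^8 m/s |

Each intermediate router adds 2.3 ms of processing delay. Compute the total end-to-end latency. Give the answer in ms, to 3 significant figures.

7.06 ms

L = 576 × 8 = 4608 bits.
Transmission delays (L/R per hop): 0.06144, 0.0167564, 0.0193613, 0.0506374 ms; sum = 0.148195 ms.
Propagation delays (d/s per hop): 0.007, 0.00591304, 0.000913043, 0.00114 ms; sum = 0.0149661 ms.
Processing at 3 router(s): 3 × 2.3 ms = 6.9 ms.
End-to-end = 7.06 ms.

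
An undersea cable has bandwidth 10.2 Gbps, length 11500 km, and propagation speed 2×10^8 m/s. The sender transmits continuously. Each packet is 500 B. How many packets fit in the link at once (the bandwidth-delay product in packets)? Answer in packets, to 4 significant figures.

146600 packets

Propagation delay = 11500000 / 200000000 = 0.0575 s.
BDP = R × t_prop = 10200000000 × 0.0575 = 586500000 bits.
In packets of 4000 bits: 146600 packets.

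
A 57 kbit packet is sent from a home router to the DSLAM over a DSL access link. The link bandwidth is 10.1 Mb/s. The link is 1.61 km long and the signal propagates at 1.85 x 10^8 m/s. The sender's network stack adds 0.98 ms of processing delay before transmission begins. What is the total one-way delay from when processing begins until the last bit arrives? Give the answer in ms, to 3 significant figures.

L = 57000 bits.
Transmission delay = L/R = 57000 / 10100000 = 5.64356 ms.
Propagation delay = d/s = 1610 m / 185000000 m/s = 0.0087027 ms.
Plus processing delay 0.98 ms = 0.98 ms.
Total = 6.63 ms.

6.63 ms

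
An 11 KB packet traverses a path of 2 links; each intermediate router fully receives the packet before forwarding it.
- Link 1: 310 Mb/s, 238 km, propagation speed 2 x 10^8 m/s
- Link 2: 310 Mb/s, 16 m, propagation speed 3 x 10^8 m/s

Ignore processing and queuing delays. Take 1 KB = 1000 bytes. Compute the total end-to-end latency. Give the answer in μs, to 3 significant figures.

1760 μs

L = 88000 bits.
Transmission delay per hop = L/R = 88000/310000000 = 283.871 μs; 2 hops → 567.742 μs.
Propagation delays (d/s per hop): 1190, 0.0533333 μs; sum = 1190.05 μs.
End-to-end = 1760 μs.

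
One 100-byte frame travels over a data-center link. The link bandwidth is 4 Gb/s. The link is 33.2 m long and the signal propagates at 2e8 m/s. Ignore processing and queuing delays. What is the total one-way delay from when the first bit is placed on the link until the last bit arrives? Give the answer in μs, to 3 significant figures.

L = 100 × 8 = 800 bits.
Transmission delay = L/R = 800 / 4000000000 = 0.2 μs.
Propagation delay = d/s = 33.2 m / 200000000 m/s = 0.166 μs.
Total = 0.366 μs.

0.366 μs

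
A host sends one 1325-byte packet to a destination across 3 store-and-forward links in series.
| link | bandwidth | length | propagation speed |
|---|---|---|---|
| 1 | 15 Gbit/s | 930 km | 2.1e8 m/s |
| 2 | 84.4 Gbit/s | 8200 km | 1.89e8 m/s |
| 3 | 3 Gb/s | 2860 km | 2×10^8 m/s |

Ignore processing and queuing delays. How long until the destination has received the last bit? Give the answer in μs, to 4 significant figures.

62120 μs

L = 1325 × 8 = 10600 bits.
Transmission delays (L/R per hop): 0.706667, 0.125592, 3.53333 μs; sum = 4.36559 μs.
Propagation delays (d/s per hop): 4428.57, 43386.2, 14300 μs; sum = 62114.8 μs.
End-to-end = 62120 μs.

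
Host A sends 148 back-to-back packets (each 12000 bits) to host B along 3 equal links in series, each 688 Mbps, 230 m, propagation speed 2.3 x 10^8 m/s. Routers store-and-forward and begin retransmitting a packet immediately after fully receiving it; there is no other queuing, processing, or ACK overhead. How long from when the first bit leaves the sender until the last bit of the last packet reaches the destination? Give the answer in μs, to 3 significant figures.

2620 μs

Per-hop transmission t_tx = L/R = 12000/688000000 = 17.4419 μs.
Per-hop propagation t_prop = 230/2.3e+08 = 1 μs.
Pipeline fill: first packet needs 3·t_tx to clear all hops; remaining 147 packets each add one t_tx.
Total = (3+148-1)·t_tx + 3·t_prop = 150·17.4419 + 3·1 = 2620 μs.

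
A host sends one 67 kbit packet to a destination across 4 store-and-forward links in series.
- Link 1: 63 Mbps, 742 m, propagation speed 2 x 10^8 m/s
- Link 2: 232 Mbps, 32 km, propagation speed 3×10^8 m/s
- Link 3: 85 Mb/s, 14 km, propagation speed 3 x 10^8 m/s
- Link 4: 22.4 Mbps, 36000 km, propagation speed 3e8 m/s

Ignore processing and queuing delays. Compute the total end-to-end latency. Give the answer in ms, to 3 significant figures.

L = 67000 bits.
Transmission delays (L/R per hop): 1.06349, 0.288793, 0.788235, 2.99107 ms; sum = 5.13159 ms.
Propagation delays (d/s per hop): 0.00371, 0.106667, 0.0466667, 120 ms; sum = 120.157 ms.
End-to-end = 125 ms.

125 ms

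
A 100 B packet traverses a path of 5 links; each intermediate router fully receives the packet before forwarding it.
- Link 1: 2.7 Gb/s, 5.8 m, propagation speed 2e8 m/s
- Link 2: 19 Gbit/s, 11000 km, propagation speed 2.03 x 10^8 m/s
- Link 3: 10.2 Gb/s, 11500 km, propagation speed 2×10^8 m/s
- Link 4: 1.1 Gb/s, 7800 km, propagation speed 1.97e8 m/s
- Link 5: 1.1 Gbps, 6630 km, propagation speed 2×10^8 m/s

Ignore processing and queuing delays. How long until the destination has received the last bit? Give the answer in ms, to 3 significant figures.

184 ms

L = 100 × 8 = 800 bits.
Transmission delays (L/R per hop): 0.000296296, 4.21053e-05, 7.84314e-05, 0.000727273, 0.000727273 ms; sum = 0.00187138 ms.
Propagation delays (d/s per hop): 2.9e-05, 54.1872, 57.5, 39.5939, 33.15 ms; sum = 184.431 ms.
End-to-end = 184 ms.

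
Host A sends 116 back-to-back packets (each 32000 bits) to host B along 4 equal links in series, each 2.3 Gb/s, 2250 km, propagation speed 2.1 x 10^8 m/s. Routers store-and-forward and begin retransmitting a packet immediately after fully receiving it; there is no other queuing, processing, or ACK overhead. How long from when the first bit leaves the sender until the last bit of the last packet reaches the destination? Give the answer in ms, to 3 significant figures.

44.5 ms

Per-hop transmission t_tx = L/R = 32000/2300000000 = 0.013913 ms.
Per-hop propagation t_prop = 2250000/210000000 = 10.7143 ms.
Pipeline fill: first packet needs 4·t_tx to clear all hops; remaining 115 packets each add one t_tx.
Total = (4+116-1)·t_tx + 4·t_prop = 119·0.013913 + 4·10.7143 = 44.5 ms.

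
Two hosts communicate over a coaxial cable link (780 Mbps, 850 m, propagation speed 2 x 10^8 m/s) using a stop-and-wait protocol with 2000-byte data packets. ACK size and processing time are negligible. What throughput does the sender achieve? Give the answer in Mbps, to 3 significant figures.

t_tx = L/R = 16000/780000000 = 2.05128e-05 s.
t_prop = 850/200000000 = 4.25e-06 s; RTT = 8.5e-06 s.
Cycle = t_tx + RTT = 2.90128e-05 s.
Throughput = L / cycle = 16000 / 2.90128e-05 = 551 Mbps.

551 Mbps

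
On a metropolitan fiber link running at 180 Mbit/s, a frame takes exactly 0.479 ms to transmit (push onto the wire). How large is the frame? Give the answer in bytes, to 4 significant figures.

L = R × t_tx = 180000000 b/s × 0.000479 s = 86220 bits.
In bytes: 86220 / 8 = 10780 bytes.

10780 bytes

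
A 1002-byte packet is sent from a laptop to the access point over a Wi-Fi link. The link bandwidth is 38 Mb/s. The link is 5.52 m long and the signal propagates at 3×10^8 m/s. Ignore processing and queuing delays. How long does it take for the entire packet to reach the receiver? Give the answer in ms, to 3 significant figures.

0.211 ms

L = 1002 × 8 = 8016 bits.
Transmission delay = L/R = 8016 / 38000000 = 0.210947 ms.
Propagation delay = d/s = 5.52 m / 300000000 m/s = 1.84e-05 ms.
Total = 0.211 ms.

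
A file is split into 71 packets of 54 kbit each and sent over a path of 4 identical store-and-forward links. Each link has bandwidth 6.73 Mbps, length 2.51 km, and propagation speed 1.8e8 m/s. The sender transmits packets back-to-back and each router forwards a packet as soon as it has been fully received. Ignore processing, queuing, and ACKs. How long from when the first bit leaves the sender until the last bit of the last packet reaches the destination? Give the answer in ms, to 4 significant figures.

Per-hop transmission t_tx = L/R = 54000/6730000 = 8.02377 ms.
Per-hop propagation t_prop = 2510/180000000 = 0.0139444 ms.
Pipeline fill: first packet needs 4·t_tx to clear all hops; remaining 70 packets each add one t_tx.
Total = (4+71-1)·t_tx + 4·t_prop = 74·8.02377 + 4·0.0139444 = 593.8 ms.

593.8 ms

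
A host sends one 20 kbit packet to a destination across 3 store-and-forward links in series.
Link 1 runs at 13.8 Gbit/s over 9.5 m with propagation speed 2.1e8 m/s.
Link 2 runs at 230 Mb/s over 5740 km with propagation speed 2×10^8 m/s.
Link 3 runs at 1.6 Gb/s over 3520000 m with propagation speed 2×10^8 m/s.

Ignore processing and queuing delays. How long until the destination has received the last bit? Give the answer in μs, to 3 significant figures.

46400 μs

L = 20000 bits.
Transmission delays (L/R per hop): 1.44928, 86.9565, 12.5 μs; sum = 100.906 μs.
Propagation delays (d/s per hop): 0.0452381, 28700, 17600 μs; sum = 46300 μs.
End-to-end = 46400 μs.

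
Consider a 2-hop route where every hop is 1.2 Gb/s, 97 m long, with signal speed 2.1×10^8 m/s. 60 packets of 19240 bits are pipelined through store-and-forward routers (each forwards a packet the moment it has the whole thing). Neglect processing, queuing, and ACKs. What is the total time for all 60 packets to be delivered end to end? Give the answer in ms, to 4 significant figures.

0.9790 ms

Per-hop transmission t_tx = L/R = 19240/1200000000 = 0.0160333 ms.
Per-hop propagation t_prop = 97/210000000 = 0.000461905 ms.
Pipeline fill: first packet needs 2·t_tx to clear all hops; remaining 59 packets each add one t_tx.
Total = (2+60-1)·t_tx + 2·t_prop = 61·0.0160333 + 2·0.000461905 = 0.9790 ms.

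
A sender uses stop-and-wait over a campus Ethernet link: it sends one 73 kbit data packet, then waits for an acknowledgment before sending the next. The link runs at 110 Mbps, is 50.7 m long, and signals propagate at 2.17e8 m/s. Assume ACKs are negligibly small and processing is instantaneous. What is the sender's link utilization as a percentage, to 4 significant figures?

t_tx = L/R = 73000/110000000 = 0.000663636 s.
t_prop = 50.7/217000000 = 2.33641e-07 s; RTT = 4.67281e-07 s.
Cycle = t_tx + RTT = 0.000664104 s.
Utilization = t_tx / cycle = 0.000663636/0.000664104 = 99.93 %.

99.93 %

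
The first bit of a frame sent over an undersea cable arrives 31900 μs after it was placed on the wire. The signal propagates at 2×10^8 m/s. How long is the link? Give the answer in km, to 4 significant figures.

6380 km

d = s × t_prop = 200000000 × 0.0319 = 6380 km.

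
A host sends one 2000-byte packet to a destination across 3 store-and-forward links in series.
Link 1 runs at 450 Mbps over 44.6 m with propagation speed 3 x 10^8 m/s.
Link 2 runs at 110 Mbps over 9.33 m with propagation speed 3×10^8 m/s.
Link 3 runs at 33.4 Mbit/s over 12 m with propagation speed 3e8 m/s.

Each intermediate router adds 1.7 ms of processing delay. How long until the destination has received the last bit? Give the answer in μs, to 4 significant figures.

L = 2000 × 8 = 16000 bits.
Transmission delays (L/R per hop): 35.5556, 145.455, 479.042 μs; sum = 660.052 μs.
Propagation delays (d/s per hop): 0.148667, 0.0311, 0.04 μs; sum = 0.219767 μs.
Processing at 2 router(s): 2 × 1.7 ms = 3400 μs.
End-to-end = 4060 μs.

4060 μs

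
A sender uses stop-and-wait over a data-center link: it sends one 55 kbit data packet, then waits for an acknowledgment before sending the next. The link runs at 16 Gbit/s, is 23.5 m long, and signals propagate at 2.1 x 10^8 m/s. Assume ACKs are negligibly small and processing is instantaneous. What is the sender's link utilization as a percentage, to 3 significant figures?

93.9 %

t_tx = L/R = 55000/16000000000 = 3.4375e-06 s.
t_prop = 23.5/210000000 = 1.11905e-07 s; RTT = 2.2381e-07 s.
Cycle = t_tx + RTT = 3.66131e-06 s.
Utilization = t_tx / cycle = 3.4375e-06/3.66131e-06 = 93.9 %.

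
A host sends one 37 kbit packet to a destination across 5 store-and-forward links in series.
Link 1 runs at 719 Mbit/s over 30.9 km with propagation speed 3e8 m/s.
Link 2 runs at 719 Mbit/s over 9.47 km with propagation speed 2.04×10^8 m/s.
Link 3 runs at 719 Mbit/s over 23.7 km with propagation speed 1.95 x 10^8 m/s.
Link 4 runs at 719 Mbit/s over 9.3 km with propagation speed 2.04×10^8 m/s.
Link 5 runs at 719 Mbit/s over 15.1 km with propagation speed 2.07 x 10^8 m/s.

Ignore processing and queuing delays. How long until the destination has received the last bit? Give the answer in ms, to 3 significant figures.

L = 37000 bits.
Transmission delay per hop = L/R = 37000/719000000 = 0.0514604 ms; 5 hops → 0.257302 ms.
Propagation delays (d/s per hop): 0.103, 0.0464216, 0.121538, 0.0455882, 0.0729469 ms; sum = 0.389495 ms.
End-to-end = 0.647 ms.

0.647 ms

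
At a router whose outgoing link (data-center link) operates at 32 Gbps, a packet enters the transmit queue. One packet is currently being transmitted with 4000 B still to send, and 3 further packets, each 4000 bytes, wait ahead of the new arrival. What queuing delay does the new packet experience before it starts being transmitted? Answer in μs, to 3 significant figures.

Each queued packet: L/R = 32000/32000000000 = 1 μs.
3 queued → 3 μs.
Plus remaining 32000 bits of current packet: 1 μs.
Queuing delay = 4.00 μs.

4.00 μs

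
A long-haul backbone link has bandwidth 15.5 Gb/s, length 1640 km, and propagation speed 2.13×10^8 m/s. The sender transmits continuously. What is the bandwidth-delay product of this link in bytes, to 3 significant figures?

Propagation delay = 1640000 / 213000000 = 0.00769953 s.
BDP = R × t_prop = 15500000000 × 0.00769953 = 119343000 bits.
In bytes: 119343000/8 = 14900000 bytes.

14900000 bytes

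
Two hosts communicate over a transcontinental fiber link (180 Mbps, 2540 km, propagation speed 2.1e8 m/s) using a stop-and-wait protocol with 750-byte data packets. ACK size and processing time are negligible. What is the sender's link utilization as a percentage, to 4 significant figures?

t_tx = L/R = 6000/180000000 = 3.33333e-05 s.
t_prop = 2540000/210000000 = 0.0120952 s; RTT = 0.0241905 s.
Cycle = t_tx + RTT = 0.0242238 s.
Utilization = t_tx / cycle = 3.33333e-05/0.0242238 = 0.1376 %.

0.1376 %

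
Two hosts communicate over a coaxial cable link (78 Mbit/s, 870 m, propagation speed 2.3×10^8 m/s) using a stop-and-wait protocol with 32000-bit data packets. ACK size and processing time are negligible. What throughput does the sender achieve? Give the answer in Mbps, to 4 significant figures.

t_tx = L/R = 32000/78000000 = 0.000410256 s.
t_prop = 870/2.3e+08 = 3.78261e-06 s; RTT = 7.56522e-06 s.
Cycle = t_tx + RTT = 0.000417822 s.
Throughput = L / cycle = 32000 / 0.000417822 = 76.59 Mbps.

76.59 Mbps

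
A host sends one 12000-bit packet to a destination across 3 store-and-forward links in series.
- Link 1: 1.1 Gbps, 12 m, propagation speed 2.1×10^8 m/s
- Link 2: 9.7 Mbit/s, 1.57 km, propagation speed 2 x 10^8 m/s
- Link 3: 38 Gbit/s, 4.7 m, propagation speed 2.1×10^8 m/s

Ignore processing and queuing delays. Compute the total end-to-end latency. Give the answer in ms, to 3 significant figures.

1.26 ms

Transmission delays (L/R per hop): 0.0109091, 1.23711, 0.000315789 ms; sum = 1.24834 ms.
Propagation delays (d/s per hop): 5.71429e-05, 0.00785, 2.2381e-05 ms; sum = 0.00792952 ms.
End-to-end = 1.26 ms.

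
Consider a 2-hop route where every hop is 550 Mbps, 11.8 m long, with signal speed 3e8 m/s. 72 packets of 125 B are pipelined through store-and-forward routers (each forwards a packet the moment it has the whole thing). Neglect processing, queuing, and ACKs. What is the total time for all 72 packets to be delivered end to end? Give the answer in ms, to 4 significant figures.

Per-hop transmission t_tx = L/R = 1000/550000000 = 0.00181818 ms.
Per-hop propagation t_prop = 11.8/300000000 = 3.93333e-05 ms.
Pipeline fill: first packet needs 2·t_tx to clear all hops; remaining 71 packets each add one t_tx.
Total = (2+72-1)·t_tx + 2·t_prop = 73·0.00181818 + 2·3.93333e-05 = 0.1328 ms.

0.1328 ms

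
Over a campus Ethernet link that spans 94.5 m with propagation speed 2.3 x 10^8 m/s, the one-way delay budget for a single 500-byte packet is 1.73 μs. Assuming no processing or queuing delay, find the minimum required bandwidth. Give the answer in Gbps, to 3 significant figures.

3.03 Gbps

L = 4000 bits.
Propagation delay = 94.5 / 2.3e+08 = 0.41087 μs.
Transmission budget = 1.73 − 0.41087 = 1.31913 μs.
R ≥ L / t_tx = 4000 bits / 1.31913e-06 s = 3.03 Gbps.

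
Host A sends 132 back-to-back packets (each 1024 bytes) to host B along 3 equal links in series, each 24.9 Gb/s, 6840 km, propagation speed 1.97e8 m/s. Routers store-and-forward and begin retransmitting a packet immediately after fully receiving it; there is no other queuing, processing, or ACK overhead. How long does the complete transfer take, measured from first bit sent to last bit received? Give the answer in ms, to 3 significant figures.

104 ms

Per-hop transmission t_tx = L/R = 8192/24900000000 = 0.000328996 ms.
Per-hop propagation t_prop = 6840000/197000000 = 34.7208 ms.
Pipeline fill: first packet needs 3·t_tx to clear all hops; remaining 131 packets each add one t_tx.
Total = (3+132-1)·t_tx + 3·t_prop = 134·0.000328996 + 3·34.7208 = 104 ms.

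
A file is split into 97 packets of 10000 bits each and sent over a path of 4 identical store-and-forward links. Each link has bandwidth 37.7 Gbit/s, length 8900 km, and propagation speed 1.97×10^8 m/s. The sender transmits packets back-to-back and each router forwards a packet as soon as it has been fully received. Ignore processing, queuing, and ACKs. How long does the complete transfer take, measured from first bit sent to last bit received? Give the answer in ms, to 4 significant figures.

Per-hop transmission t_tx = L/R = 10000/37700000000 = 0.000265252 ms.
Per-hop propagation t_prop = 8900000/197000000 = 45.1777 ms.
Pipeline fill: first packet needs 4·t_tx to clear all hops; remaining 96 packets each add one t_tx.
Total = (4+97-1)·t_tx + 4·t_prop = 100·0.000265252 + 4·45.1777 = 180.7 ms.

180.7 ms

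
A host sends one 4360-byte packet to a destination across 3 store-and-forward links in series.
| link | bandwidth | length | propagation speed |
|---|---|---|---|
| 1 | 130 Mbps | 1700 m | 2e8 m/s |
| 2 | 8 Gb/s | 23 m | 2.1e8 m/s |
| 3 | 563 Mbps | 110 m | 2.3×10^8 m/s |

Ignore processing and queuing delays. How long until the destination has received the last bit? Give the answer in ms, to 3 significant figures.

0.344 ms

L = 4360 × 8 = 34880 bits.
Transmission delays (L/R per hop): 0.268308, 0.00436, 0.0619538 ms; sum = 0.334622 ms.
Propagation delays (d/s per hop): 0.0085, 0.000109524, 0.000478261 ms; sum = 0.00908778 ms.
End-to-end = 0.344 ms.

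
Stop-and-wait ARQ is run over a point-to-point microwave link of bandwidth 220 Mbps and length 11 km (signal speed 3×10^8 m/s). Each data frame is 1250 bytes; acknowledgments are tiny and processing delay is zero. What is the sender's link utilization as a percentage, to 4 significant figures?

t_tx = L/R = 10000/220000000 = 4.54545e-05 s.
t_prop = 11000/300000000 = 3.66667e-05 s; RTT = 7.33333e-05 s.
Cycle = t_tx + RTT = 0.000118788 s.
Utilization = t_tx / cycle = 4.54545e-05/0.000118788 = 38.27 %.

38.27 %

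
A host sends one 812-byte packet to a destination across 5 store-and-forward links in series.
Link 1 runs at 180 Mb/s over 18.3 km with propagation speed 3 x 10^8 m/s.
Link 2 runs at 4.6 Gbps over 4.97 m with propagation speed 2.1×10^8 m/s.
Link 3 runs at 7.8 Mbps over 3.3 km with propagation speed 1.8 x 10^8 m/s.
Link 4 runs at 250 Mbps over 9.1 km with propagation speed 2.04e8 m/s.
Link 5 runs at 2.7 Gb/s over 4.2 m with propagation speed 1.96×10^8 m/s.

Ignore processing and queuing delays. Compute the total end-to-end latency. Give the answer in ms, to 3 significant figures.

L = 812 × 8 = 6496 bits.
Transmission delays (L/R per hop): 0.0360889, 0.00141217, 0.832821, 0.025984, 0.00240593 ms; sum = 0.898712 ms.
Propagation delays (d/s per hop): 0.061, 2.36667e-05, 0.0183333, 0.0446078, 2.14286e-05 ms; sum = 0.123986 ms.
End-to-end = 1.02 ms.

1.02 ms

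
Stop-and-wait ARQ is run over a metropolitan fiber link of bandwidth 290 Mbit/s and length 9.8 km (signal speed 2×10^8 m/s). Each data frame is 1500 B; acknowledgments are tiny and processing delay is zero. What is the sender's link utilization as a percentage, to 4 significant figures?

t_tx = L/R = 12000/290000000 = 4.13793e-05 s.
t_prop = 9800/200000000 = 4.9e-05 s; RTT = 9.8e-05 s.
Cycle = t_tx + RTT = 0.000139379 s.
Utilization = t_tx / cycle = 4.13793e-05/0.000139379 = 29.69 %.

29.69 %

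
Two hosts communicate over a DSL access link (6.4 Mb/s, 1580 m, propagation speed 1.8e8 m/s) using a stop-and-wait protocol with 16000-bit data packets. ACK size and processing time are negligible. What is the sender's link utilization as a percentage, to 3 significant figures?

t_tx = L/R = 16000/6400000 = 0.0025 s.
t_prop = 1580/180000000 = 8.77778e-06 s; RTT = 1.75556e-05 s.
Cycle = t_tx + RTT = 0.00251756 s.
Utilization = t_tx / cycle = 0.0025/0.00251756 = 99.3 %.

99.3 %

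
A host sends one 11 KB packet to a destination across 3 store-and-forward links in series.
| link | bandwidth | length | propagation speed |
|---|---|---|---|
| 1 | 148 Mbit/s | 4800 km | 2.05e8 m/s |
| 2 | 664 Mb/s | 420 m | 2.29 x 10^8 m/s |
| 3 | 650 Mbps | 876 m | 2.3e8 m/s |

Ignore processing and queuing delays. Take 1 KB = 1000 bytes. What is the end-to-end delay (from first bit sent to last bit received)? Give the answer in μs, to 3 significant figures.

24300 μs

L = 88000 bits.
Transmission delays (L/R per hop): 594.595, 132.53, 135.385 μs; sum = 862.509 μs.
Propagation delays (d/s per hop): 23414.6, 1.83406, 3.8087 μs; sum = 23420.3 μs.
End-to-end = 24300 μs.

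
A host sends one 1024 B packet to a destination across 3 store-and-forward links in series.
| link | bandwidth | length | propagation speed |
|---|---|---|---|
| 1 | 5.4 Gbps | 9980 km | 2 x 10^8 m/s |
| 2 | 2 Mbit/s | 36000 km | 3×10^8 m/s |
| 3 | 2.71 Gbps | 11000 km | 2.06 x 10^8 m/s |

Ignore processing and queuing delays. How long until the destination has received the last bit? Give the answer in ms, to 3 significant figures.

227 ms

L = 1024 × 8 = 8192 bits.
Transmission delays (L/R per hop): 0.00151704, 4.096, 0.00302288 ms; sum = 4.10054 ms.
Propagation delays (d/s per hop): 49.9, 120, 53.3981 ms; sum = 223.298 ms.
End-to-end = 227 ms.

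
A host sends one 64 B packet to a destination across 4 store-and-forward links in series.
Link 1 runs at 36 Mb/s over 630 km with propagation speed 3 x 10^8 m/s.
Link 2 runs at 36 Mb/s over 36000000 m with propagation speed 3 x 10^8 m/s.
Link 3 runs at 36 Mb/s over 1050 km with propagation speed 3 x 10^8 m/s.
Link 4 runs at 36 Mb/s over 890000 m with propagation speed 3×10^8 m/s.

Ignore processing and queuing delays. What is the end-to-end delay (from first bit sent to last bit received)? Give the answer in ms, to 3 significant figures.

L = 64 × 8 = 512 bits.
Transmission delay per hop = L/R = 512/36000000 = 0.0142222 ms; 4 hops → 0.0568889 ms.
Propagation delays (d/s per hop): 2.1, 120, 3.5, 2.96667 ms; sum = 128.567 ms.
End-to-end = 129 ms.

129 ms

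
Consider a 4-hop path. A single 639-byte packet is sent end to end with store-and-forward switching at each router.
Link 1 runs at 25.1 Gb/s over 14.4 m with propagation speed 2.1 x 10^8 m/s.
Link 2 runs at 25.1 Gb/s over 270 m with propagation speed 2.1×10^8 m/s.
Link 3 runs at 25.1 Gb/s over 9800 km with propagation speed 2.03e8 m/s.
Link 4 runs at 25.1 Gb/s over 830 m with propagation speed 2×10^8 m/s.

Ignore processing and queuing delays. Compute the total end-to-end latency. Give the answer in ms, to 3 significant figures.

L = 639 × 8 = 5112 bits.
Transmission delay per hop = L/R = 5112/25100000000 = 0.000203665 ms; 4 hops → 0.000814661 ms.
Propagation delays (d/s per hop): 6.85714e-05, 0.00128571, 48.2759, 0.00415 ms; sum = 48.2814 ms.
End-to-end = 48.3 ms.

48.3 ms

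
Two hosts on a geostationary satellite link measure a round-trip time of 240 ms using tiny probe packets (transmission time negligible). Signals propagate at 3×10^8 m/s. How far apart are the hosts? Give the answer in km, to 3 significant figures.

36000 km

One-way propagation = RTT/2 = 120 ms.
d = s × t = 300000000 × 0.12 = 36000 km.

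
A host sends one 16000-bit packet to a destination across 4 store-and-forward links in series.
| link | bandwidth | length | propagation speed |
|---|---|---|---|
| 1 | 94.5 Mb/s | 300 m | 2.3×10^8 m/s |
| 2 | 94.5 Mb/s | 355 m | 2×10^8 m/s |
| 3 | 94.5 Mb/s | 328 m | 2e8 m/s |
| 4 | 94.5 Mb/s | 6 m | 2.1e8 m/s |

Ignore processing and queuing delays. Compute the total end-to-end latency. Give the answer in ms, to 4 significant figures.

Transmission delay per hop = L/R = 16000/94500000 = 0.169312 ms; 4 hops → 0.677249 ms.
Propagation delays (d/s per hop): 0.00130435, 0.001775, 0.00164, 2.85714e-05 ms; sum = 0.00474792 ms.
End-to-end = 0.6820 ms.

0.6820 ms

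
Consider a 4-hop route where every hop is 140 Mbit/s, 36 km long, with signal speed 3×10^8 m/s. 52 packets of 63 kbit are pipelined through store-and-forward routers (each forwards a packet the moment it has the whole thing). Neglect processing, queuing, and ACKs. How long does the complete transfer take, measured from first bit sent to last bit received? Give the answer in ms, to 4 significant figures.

25.23 ms

Per-hop transmission t_tx = L/R = 63000/140000000 = 0.45 ms.
Per-hop propagation t_prop = 36000/300000000 = 0.12 ms.
Pipeline fill: first packet needs 4·t_tx to clear all hops; remaining 51 packets each add one t_tx.
Total = (4+52-1)·t_tx + 4·t_prop = 55·0.45 + 4·0.12 = 25.23 ms.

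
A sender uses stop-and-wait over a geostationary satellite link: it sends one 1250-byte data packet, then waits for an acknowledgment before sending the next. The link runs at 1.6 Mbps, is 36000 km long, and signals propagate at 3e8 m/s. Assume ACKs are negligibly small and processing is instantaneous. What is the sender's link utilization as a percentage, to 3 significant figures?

2.54 %

t_tx = L/R = 10000/1600000 = 0.00625 s.
t_prop = 36000000/300000000 = 0.12 s; RTT = 0.24 s.
Cycle = t_tx + RTT = 0.24625 s.
Utilization = t_tx / cycle = 0.00625/0.24625 = 2.54 %.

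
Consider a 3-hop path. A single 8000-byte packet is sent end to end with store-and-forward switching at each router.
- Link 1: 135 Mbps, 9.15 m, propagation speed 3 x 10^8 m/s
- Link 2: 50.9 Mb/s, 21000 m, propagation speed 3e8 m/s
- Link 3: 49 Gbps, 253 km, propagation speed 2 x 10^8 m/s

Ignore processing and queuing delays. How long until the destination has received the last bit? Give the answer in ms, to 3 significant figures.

L = 8000 × 8 = 64000 bits.
Transmission delays (L/R per hop): 0.474074, 1.25737, 0.00130612 ms; sum = 1.73275 ms.
Propagation delays (d/s per hop): 3.05e-05, 0.07, 1.265 ms; sum = 1.33503 ms.
End-to-end = 3.07 ms.

3.07 ms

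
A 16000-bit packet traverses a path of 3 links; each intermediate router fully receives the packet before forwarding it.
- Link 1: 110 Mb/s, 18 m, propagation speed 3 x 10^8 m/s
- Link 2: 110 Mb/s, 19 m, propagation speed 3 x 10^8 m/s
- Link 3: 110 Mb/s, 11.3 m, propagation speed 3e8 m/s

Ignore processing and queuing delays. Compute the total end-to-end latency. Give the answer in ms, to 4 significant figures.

0.4365 ms

Transmission delay per hop = L/R = 16000/110000000 = 0.145455 ms; 3 hops → 0.436364 ms.
Propagation delays (d/s per hop): 6e-05, 6.33333e-05, 3.76667e-05 ms; sum = 0.000161 ms.
End-to-end = 0.4365 ms.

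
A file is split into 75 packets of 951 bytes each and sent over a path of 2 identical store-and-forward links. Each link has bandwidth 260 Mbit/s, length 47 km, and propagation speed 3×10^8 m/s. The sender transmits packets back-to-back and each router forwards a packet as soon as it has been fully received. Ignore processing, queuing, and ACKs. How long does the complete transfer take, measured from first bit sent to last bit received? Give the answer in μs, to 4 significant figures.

Per-hop transmission t_tx = L/R = 7608/260000000 = 29.2615 μs.
Per-hop propagation t_prop = 47000/300000000 = 156.667 μs.
Pipeline fill: first packet needs 2·t_tx to clear all hops; remaining 74 packets each add one t_tx.
Total = (2+75-1)·t_tx + 2·t_prop = 76·29.2615 + 2·156.667 = 2537 μs.

2537 μs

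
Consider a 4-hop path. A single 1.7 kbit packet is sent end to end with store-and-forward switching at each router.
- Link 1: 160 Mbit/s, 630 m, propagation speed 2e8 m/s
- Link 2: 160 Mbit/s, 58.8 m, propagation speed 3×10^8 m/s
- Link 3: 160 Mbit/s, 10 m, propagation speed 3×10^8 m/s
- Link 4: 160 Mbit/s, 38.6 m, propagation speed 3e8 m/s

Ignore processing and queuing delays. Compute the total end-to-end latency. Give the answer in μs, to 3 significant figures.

46.0 μs

L = 1700 bits.
Transmission delay per hop = L/R = 1700/160000000 = 10.625 μs; 4 hops → 42.5 μs.
Propagation delays (d/s per hop): 3.15, 0.196, 0.0333333, 0.128667 μs; sum = 3.508 μs.
End-to-end = 46.0 μs.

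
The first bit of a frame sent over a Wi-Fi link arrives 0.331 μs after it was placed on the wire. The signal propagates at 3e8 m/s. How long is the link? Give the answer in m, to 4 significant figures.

99.30 m

d = s × t_prop = 300000000 × 3.31e-07 = 99.30 m.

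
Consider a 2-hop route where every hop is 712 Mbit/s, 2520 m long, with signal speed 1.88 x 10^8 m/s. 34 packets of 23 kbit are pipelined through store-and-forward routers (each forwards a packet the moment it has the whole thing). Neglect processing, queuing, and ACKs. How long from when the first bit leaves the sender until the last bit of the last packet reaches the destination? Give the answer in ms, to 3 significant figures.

1.16 ms

Per-hop transmission t_tx = L/R = 23000/712000000 = 0.0323034 ms.
Per-hop propagation t_prop = 2520/188000000 = 0.0134043 ms.
Pipeline fill: first packet needs 2·t_tx to clear all hops; remaining 33 packets each add one t_tx.
Total = (2+34-1)·t_tx + 2·t_prop = 35·0.0323034 + 2·0.0134043 = 1.16 ms.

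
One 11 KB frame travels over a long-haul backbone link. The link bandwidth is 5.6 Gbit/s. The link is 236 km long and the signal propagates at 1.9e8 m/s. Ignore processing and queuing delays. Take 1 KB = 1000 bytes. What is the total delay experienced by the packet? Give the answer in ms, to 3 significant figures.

L = 88000 bits.
Transmission delay = L/R = 88000 / 5600000000 = 0.0157143 ms.
Propagation delay = d/s = 236000 m / 190000000 m/s = 1.24211 ms.
Total = 1.26 ms.

1.26 ms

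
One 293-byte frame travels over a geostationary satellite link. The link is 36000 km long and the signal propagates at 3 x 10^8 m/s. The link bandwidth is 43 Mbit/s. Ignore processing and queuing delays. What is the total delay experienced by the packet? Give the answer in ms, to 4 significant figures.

L = 293 × 8 = 2344 bits.
Transmission delay = L/R = 2344 / 43000000 = 0.0545116 ms.
Propagation delay = d/s = 36000000 m / 300000000 m/s = 120 ms.
Total = 120.1 ms.

120.1 ms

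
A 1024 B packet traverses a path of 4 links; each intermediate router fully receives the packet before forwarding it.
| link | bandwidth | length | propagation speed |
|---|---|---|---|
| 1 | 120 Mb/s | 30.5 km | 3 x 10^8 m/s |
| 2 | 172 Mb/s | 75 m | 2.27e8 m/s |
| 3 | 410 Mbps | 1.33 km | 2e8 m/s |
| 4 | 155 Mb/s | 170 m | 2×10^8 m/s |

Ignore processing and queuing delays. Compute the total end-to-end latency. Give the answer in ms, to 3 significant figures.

L = 1024 × 8 = 8192 bits.
Transmission delays (L/R per hop): 0.0682667, 0.0476279, 0.0199805, 0.0528516 ms; sum = 0.188727 ms.
Propagation delays (d/s per hop): 0.101667, 0.000330396, 0.00665, 0.00085 ms; sum = 0.109497 ms.
End-to-end = 0.298 ms.

0.298 ms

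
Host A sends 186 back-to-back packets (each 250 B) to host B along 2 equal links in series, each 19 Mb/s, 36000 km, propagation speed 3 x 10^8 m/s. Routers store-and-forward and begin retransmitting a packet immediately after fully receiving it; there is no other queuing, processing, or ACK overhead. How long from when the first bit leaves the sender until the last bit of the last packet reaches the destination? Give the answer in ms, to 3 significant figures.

260 ms

Per-hop transmission t_tx = L/R = 2000/19000000 = 0.105263 ms.
Per-hop propagation t_prop = 36000000/300000000 = 120 ms.
Pipeline fill: first packet needs 2·t_tx to clear all hops; remaining 185 packets each add one t_tx.
Total = (2+186-1)·t_tx + 2·t_prop = 187·0.105263 + 2·120 = 260 ms.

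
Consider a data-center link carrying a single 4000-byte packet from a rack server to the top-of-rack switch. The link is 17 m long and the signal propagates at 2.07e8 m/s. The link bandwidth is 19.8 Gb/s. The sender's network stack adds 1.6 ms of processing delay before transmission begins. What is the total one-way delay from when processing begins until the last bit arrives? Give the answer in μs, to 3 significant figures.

L = 4000 × 8 = 32000 bits.
Transmission delay = L/R = 32000 / 19800000000 = 1.61616 μs.
Propagation delay = d/s = 17 m / 2.07e+08 m/s = 0.0821256 μs.
Plus processing delay 1.6 ms = 1600 μs.
Total = 1600 μs.

1600 μs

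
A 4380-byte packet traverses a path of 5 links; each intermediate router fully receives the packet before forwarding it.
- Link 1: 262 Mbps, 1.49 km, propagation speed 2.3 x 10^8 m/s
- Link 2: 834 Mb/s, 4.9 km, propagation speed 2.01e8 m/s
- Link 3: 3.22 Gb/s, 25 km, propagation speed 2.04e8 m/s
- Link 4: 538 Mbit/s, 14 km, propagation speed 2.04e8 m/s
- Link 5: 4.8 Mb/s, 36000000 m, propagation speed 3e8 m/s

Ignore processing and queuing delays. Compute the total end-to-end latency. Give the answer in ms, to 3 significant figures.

128 ms

L = 4380 × 8 = 35040 bits.
Transmission delays (L/R per hop): 0.13374, 0.0420144, 0.010882, 0.0651301, 7.3 ms; sum = 7.55177 ms.
Propagation delays (d/s per hop): 0.00647826, 0.0243781, 0.122549, 0.0686275, 120 ms; sum = 120.222 ms.
End-to-end = 128 ms.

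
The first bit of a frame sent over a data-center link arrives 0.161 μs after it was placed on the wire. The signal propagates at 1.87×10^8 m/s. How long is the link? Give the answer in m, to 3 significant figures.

30.1 m

d = s × t_prop = 187000000 × 1.61e-07 = 30.1 m.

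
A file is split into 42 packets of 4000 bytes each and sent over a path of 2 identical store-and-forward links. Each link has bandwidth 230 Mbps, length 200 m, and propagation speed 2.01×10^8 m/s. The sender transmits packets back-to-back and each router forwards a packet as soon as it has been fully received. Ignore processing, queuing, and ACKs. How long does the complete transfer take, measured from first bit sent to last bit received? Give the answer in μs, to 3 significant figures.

5980 μs

Per-hop transmission t_tx = L/R = 32000/230000000 = 139.13 μs.
Per-hop propagation t_prop = 200/2.01e+08 = 0.995025 μs.
Pipeline fill: first packet needs 2·t_tx to clear all hops; remaining 41 packets each add one t_tx.
Total = (2+42-1)·t_tx + 2·t_prop = 43·139.13 + 2·0.995025 = 5980 μs.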